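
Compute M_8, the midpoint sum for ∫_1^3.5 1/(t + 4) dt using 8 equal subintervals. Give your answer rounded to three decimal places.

Δt = (3.5 − 1)/8 = 0.3125.
Midpoints: 1.15625, 1.46875, 1.78125, 2.09375, 2.40625, 2.71875, 3.03125, 3.34375.
f(1.15625) = 32/165, f(1.46875) = 32/175, f(1.78125) = 32/185, f(2.09375) = 32/195, f(2.40625) = 32/205, f(2.71875) = 32/215, f(3.03125) = 32/225, f(3.34375) = 32/235.
Sum = Δt · [f(1.15625) + f(1.46875) + f(1.78125) + ...].
Sum ≈ 0.405.

0.405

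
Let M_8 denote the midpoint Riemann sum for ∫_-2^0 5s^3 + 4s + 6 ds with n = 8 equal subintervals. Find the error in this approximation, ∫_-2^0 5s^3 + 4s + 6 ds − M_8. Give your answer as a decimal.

-0.15625

Exact integral: ∫_-2^0 f(s) ds = -16.
M_8 = -15.84375.
Error = -16 − (-15.84375) = -0.15625.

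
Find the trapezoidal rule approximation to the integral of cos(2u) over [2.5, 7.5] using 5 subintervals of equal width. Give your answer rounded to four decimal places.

0.5166

Δu = (7.5 − 2.5)/5 = 1.
f(2.5) ≈ 0.2837, f(3.5) ≈ 0.7539, f(4.5) ≈ -0.9111, f(5.5) ≈ 0.0044, f(6.5) ≈ 0.9074, f(7.5) ≈ -0.7597.
T_5 = (Δu/2)·[f(u_0) + 2f(u_1) + ... + 2f(u_{4}) + f(u_5)].
Sum ≈ 0.5166.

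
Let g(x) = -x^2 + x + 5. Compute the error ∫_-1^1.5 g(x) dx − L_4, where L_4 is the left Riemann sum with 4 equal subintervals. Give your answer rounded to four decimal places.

Exact integral: ∫_-1^1.5 g(x) dx ≈ 11.666667.
L_4 = 11.11328125.
Error ≈ 11.666667 − 11.11328125 ≈ 0.5534.

0.5534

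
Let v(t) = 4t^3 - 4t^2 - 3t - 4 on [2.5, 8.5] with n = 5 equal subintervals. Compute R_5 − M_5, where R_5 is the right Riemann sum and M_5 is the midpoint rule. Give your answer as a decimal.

1401.12

R_5 = 5616.48.
M_5 = 4215.36.
R_5 − M_5 = 1401.12.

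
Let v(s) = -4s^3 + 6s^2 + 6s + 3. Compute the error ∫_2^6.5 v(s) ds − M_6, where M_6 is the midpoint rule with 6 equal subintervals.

-9.4921875

Exact integral: ∫_2^6.5 v(s) ds = -1107.5625.
M_6 = -1098.0703125.
Error = -1107.5625 − (-1098.0703125) = -9.4921875.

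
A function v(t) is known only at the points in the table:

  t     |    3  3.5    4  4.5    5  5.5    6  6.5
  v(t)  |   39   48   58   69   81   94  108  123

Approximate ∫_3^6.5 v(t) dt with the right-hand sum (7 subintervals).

290.5

Δt = 0.5.
Sum = 0.5·[48 + 58 + 69 + 81 + 94 + 108 + 123] = 290.5.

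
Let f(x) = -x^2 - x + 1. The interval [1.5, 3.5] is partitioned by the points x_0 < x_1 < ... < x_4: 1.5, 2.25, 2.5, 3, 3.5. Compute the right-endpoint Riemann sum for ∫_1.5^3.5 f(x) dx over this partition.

Subinterval widths: 0.75, 0.25, 0.5, 0.5.
Right endpoints: 2.25, 2.5, 3, 3.5.
f(2.25) = -6.3125, f(2.5) = -7.75, f(3) = -11, f(3.5) = -14.75.
Sum = Σ Δx_i · f(x_i).
Sum = -19.546875.

-19.546875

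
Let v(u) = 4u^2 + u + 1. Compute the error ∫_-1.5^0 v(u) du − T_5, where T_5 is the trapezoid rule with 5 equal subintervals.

Exact integral: ∫_-1.5^0 v(u) du = 4.875.
T_5 = 4.965.
Error = 4.875 − 4.965 = -0.09.

-0.09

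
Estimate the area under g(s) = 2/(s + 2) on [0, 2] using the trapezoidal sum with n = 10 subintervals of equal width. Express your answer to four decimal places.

Δs = (2 − 0)/10 = 0.2.
g(0) = 1, g(0.2) = 10/11, g(0.4) = 5/6, g(0.6) = 10/13, g(0.8) = 5/7, g(1) = 2/3, g(1.2) = 0.625, g(1.4) = 10/17, g(1.6) = 5/9, g(1.8) = 10/19, g(2) = 0.5.
T_10 = (Δs/2)·[g(s_0) + 2g(s_1) + ... + 2g(s_{9}) + g(s_10)].
Sum ≈ 1.3875.

1.3875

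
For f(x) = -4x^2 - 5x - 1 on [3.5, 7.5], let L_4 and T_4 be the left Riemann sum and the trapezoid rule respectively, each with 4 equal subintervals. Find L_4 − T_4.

L_4 = -524.
T_4 = -622.
L_4 − T_4 = 98.

98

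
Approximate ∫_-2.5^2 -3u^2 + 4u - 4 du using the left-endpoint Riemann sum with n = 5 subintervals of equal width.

Δu = (2 − (-2.5))/5 = 0.9.
Left endpoints: -2.5, -1.6, -0.7, 0.2, 1.1.
f(-2.5) = -32.75, f(-1.6) = -18.08, f(-0.7) = -8.27, f(0.2) = -3.32, f(1.1) = -3.23.
Sum = Δu · [f(-2.5) + f(-1.6) + f(-0.7) + f(0.2) + f(1.1)].
Sum = -59.085.

-59.085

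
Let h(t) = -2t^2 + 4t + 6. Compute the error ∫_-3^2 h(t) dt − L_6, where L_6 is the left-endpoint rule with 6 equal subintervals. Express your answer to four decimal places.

Exact integral: ∫_-3^2 h(t) dt ≈ -3.333333.
L_6 ≈ -16.990741.
Error ≈ -3.333333 − (-16.990741) ≈ 13.6574.

13.6574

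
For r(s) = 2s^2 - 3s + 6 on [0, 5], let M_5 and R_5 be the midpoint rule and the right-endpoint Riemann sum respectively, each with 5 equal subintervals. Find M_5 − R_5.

-20

M_5 = 75.
R_5 = 95.
M_5 − R_5 = -20.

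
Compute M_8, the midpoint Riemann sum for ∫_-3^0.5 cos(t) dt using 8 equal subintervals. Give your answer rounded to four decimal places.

Δt = (0.5 − (-3))/8 = 0.4375.
Midpoints: -2.78125, -2.34375, -1.90625, -1.46875, -1.03125, -0.59375, -0.15625, 0.28125.
f(-2.78125) ≈ -0.9358, f(-2.34375) ≈ -0.6983, f(-1.90625) ≈ -0.3292, f(-1.46875) ≈ 0.1019, f(-1.03125) ≈ 0.5137, f(-0.59375) ≈ 0.8288, f(-0.15625) ≈ 0.9878, f(0.28125) ≈ 0.9607.
Sum = Δt · [f(-2.78125) + f(-2.34375) + f(-1.90625) + ...].
Sum ≈ 0.6255.

0.6255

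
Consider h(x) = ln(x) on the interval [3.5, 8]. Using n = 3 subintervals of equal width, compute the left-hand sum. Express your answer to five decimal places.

7.10100

Δx = (8 − 3.5)/3 = 1.5.
Left endpoints: 3.5, 5, 6.5.
h(3.5) ≈ 1.25276, h(5) ≈ 1.60944, h(6.5) ≈ 1.87180.
Sum = Δx · [h(3.5) + h(5) + h(6.5)].
Sum ≈ 7.10100.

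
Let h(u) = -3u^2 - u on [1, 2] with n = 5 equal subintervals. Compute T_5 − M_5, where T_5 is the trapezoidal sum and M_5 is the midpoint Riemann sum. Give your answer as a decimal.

T_5 = -8.52.
M_5 = -8.49.
T_5 − M_5 = -0.03.

-0.03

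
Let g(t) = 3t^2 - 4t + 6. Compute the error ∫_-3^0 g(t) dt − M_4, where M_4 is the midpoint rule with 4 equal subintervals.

0.421875

Exact integral: ∫_-3^0 g(t) dt = 63.
M_4 = 62.578125.
Error = 63 − 62.578125 = 0.421875.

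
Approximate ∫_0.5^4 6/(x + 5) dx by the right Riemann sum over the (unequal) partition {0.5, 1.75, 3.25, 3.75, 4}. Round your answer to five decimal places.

2.71154

Subinterval widths: 1.25, 1.5, 0.5, 0.25.
Right endpoints: 1.75, 3.25, 3.75, 4.
f(1.75) = 8/9, f(3.25) = 8/11, f(3.75) = 24/35, f(4) = 2/3.
Sum = Σ Δx_i · f(x_i).
Sum ≈ 2.71154.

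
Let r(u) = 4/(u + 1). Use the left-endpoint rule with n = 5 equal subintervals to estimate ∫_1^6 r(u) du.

5.8

Δu = (6 − 1)/5 = 1.
Left endpoints: 1, 2, 3, 4, 5.
r(1) = 2, r(2) = 4/3, r(3) = 1, r(4) = 0.8, r(5) = 2/3.
Sum = Δu · [r(1) + r(2) + r(3) + r(4) + r(5)].
Sum = 5.8.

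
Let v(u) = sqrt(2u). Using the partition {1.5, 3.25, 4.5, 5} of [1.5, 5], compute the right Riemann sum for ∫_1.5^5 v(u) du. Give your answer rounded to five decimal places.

9.79278

Subinterval widths: 1.75, 1.25, 0.5.
Right endpoints: 3.25, 4.5, 5.
v(3.25) ≈ 2.54951, v(4.5) ≈ 3.00000, v(5) ≈ 3.16228.
Sum = Σ Δu_i · v(u_i).
Sum ≈ 9.79278.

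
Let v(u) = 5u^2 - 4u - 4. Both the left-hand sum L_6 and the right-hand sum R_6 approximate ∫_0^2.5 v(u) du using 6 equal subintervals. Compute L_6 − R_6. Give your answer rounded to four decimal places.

L_6 ≈ -0.523727.
R_6 ≈ 8.330440.
L_6 − R_6 ≈ -8.8542.

-8.8542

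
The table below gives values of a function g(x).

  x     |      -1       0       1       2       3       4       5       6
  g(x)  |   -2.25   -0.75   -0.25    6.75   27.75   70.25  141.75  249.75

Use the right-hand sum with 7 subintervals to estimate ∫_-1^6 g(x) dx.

Δx = 1.
Sum = 1·[(-0.75) + (-0.25) + 6.75 + 27.75 + 70.25 + 141.75 + 249.75] = 495.25.

495.25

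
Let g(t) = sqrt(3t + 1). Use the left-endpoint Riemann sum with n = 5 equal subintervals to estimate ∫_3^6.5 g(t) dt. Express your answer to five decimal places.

Δt = (6.5 − 3)/5 = 0.7.
Left endpoints: 3, 3.7, 4.4, 5.1, 5.8.
g(3) ≈ 3.16228, g(3.7) ≈ 3.47851, g(4.4) ≈ 3.76829, g(5.1) ≈ 4.03733, g(5.8) ≈ 4.28952.
Sum = Δt · [g(3) + g(3.7) + g(4.4) + g(5.1) + g(5.8)].
Sum ≈ 13.11514.

13.11514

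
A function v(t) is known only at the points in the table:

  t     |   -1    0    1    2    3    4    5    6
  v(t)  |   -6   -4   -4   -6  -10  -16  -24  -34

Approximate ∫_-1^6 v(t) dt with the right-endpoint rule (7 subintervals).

Δt = 1.
Sum = 1·[(-4) + (-4) + (-6) + (-10) + (-16) + (-24) + (-34)] = -98.

-98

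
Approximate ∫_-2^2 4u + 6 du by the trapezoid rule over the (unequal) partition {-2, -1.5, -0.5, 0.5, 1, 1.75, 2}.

Subinterval widths: 0.5, 1, 1, 0.5, 0.75, 0.25.
f(-2) = -2, f(-1.5) = 0, f(-0.5) = 4, f(0.5) = 8, f(1) = 10, f(1.75) = 13, f(2) = 14.
On each subinterval the trapezoid contributes (Δu_i/2)·[f(u_{i-1}) + f(u_i)].
Sum = 24.

24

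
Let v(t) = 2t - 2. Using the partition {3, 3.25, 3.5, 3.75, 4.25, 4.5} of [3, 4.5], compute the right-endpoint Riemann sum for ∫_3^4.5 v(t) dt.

8.75

Subinterval widths: 0.25, 0.25, 0.25, 0.5, 0.25.
Right endpoints: 3.25, 3.5, 3.75, 4.25, 4.5.
v(3.25) = 4.5, v(3.5) = 5, v(3.75) = 5.5, v(4.25) = 6.5, v(4.5) = 7.
Sum = Σ Δt_i · v(t_i).
Sum = 8.75.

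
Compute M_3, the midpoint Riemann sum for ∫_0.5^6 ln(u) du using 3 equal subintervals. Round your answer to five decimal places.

5.78037

Δu = (6 − 0.5)/3 = 11/6.
Midpoints: 17/12, 3.25, 61/12.
f(17/12) ≈ 0.34831, f(3.25) ≈ 1.17865, f(61/12) ≈ 1.62597.
Sum = Δu · [f(17/12) + f(3.25) + f(61/12)].
Sum ≈ 5.78037.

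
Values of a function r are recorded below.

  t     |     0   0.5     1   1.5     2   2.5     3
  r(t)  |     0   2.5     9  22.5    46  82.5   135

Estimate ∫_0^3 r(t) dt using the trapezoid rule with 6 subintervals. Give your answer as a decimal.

Δt = 0.5.
T_6 = (0.5/2)·[0 + 2·2.5 + 2·9 + 2·22.5 + 2·46 + 2·82.5 + 135] = 115.

115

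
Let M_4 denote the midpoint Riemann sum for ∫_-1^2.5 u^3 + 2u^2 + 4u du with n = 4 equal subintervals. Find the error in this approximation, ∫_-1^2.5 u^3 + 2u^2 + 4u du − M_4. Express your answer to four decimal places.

Exact integral: ∫_-1^2.5 f(u) du ≈ 31.098958.
M_4 ≈ 30.149902.
Error ≈ 31.098958 − 30.149902 ≈ 0.9491.

0.9491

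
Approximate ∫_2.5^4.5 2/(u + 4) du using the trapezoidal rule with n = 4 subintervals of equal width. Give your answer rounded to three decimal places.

Δu = (4.5 − 2.5)/4 = 0.5.
f(2.5) = 4/13, f(3) = 2/7, f(3.5) = 4/15, f(4) = 0.25, f(4.5) = 4/17.
T_4 = (Δu/2)·[f(u_0) + 2f(u_1) + 2f(u_2) + 2f(u_3) + f(u_4)].
Sum ≈ 0.537.

0.537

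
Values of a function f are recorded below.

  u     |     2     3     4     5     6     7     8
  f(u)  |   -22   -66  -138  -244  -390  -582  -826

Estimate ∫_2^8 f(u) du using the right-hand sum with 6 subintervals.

-2246

Δu = 1.
Sum = 1·[(-66) + (-138) + (-244) + (-390) + (-582) + (-826)] = -2246.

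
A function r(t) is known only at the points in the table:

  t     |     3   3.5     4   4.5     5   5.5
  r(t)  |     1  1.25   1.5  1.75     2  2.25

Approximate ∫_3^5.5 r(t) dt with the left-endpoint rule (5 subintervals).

Δt = 0.5.
Sum = 0.5·[1 + 1.25 + 1.5 + 1.75 + 2] = 3.75.

3.75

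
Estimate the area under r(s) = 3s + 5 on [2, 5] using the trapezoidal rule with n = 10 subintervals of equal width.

Δs = (5 − 2)/10 = 0.3.
r(2) = 11, r(2.3) = 11.9, r(2.6) = 12.8, r(2.9) = 13.7, r(3.2) = 14.6, r(3.5) = 15.5, r(3.8) = 16.4, r(4.1) = 17.3, r(4.4) = 18.2, r(4.7) = 19.1, r(5) = 20.
T_10 = (Δs/2)·[r(s_0) + 2r(s_1) + ... + 2r(s_{9}) + r(s_10)].
Sum = 46.5.

46.5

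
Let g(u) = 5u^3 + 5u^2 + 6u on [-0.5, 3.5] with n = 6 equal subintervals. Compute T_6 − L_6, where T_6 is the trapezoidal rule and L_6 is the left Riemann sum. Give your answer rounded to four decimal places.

T_6 ≈ 303.314815.
L_6 ≈ 203.648148.
T_6 − L_6 ≈ 99.6667.

99.6667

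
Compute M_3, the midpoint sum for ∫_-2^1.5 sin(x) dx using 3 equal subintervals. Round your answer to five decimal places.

-0.51563

Δx = (1.5 − (-2))/3 = 7/6.
Midpoints: -17/12, -0.25, 11/12.
f(-17/12) ≈ -0.98815, f(-0.25) ≈ -0.24740, f(11/12) ≈ 0.79358.
Sum = Δx · [f(-17/12) + f(-0.25) + f(11/12)].
Sum ≈ -0.51563.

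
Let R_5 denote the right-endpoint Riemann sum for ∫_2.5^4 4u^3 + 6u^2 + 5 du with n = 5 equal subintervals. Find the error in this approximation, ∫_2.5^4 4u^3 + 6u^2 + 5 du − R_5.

-38.8125

Exact integral: ∫_2.5^4 f(u) du = 321.1875.
R_5 = 360.
Error = 321.1875 − 360 = -38.8125.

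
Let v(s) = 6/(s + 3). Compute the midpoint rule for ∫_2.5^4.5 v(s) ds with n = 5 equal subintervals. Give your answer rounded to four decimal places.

1.8603

Δs = (4.5 − 2.5)/5 = 0.4.
Midpoints: 2.7, 3.1, 3.5, 3.9, 4.3.
v(2.7) = 20/19, v(3.1) = 60/61, v(3.5) = 12/13, v(3.9) = 20/23, v(4.3) = 60/73.
Sum = Δs · [v(2.7) + v(3.1) + v(3.5) + v(3.9) + v(4.3)].
Sum ≈ 1.8603.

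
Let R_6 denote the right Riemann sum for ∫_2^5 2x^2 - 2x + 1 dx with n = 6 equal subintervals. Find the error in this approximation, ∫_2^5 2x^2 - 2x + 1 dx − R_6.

-9.25

Exact integral: ∫_2^5 f(x) dx = 60.
R_6 = 69.25.
Error = 60 − 69.25 = -9.25.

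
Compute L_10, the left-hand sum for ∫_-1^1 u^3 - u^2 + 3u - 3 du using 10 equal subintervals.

-7.48

Δu = (1 − (-1))/10 = 0.2.
Left endpoints: -1, -0.8, -0.6, -0.4, -0.2, 0, 0.2, 0.4, 0.6, 0.8.
f(-1) = -8, f(-0.8) = -6.552, f(-0.6) = -5.376, f(-0.4) = -4.424, f(-0.2) = -3.648, f(0) = -3, f(0.2) = -2.432, f(0.4) = -1.896, f(0.6) = -1.344, f(0.8) = -0.728.
Sum = Δu · [f(-1) + f(-0.8) + f(-0.6) + ...].
Sum = -7.48.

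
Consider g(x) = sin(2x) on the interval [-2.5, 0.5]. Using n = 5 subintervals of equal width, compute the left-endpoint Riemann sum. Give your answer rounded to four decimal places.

Δx = (0.5 − (-2.5))/5 = 0.6.
Left endpoints: -2.5, -1.9, -1.3, -0.7, -0.1.
g(-2.5) ≈ 0.9589, g(-1.9) ≈ 0.6119, g(-1.3) ≈ -0.5155, g(-0.7) ≈ -0.9854, g(-0.1) ≈ -0.1987.
Sum = Δx · [g(-2.5) + g(-1.9) + g(-1.3) + g(-0.7) + g(-0.1)].
Sum ≈ -0.0773.

-0.0773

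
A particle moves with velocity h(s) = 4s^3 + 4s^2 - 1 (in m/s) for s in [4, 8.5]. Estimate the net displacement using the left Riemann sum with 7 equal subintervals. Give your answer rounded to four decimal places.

Δs = (8.5 − 4)/7 = 9/14.
Left endpoints: 4, 65/14, 37/7, 83/14, 46/7, 101/14, 55/7.
h(4) = 319, h(65/14) = 333089/686, h(37/7) = 240601/343, h(83/14) = 667547/686, h(46/7) = 448249/343, h(101/14) = 1172429/686, h(55/7) = 749857/343.
Sum = Δs · [h(4) + h(65/14) + h(37/7) + ...].
Sum ≈ 4937.9235.

4937.9235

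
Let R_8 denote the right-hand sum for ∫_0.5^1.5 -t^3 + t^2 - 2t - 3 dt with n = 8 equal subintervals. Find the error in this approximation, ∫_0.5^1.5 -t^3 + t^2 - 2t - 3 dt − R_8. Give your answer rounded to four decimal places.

Exact integral: ∫_0.5^1.5 f(t) dt ≈ -5.166667.
R_8 = -5.375.
Error ≈ -5.166667 − (-5.375) ≈ 0.2083.

0.2083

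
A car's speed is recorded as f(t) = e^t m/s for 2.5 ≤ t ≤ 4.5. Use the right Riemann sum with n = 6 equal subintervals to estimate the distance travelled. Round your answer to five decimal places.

Δt = (4.5 − 2.5)/6 = 1/3.
Right endpoints: 17/6, 19/6, 3.5, 23/6, 25/6, 4.5.
f(17/6) ≈ 17.00204, f(19/6) ≈ 23.72826, f(3.5) ≈ 33.11545, f(23/6) ≈ 46.21634, f(25/6) ≈ 64.50009, f(4.5) ≈ 90.01713.
Sum = Δt · [f(17/6) + f(19/6) + f(3.5) + ...].
Sum ≈ 91.52644.

91.52644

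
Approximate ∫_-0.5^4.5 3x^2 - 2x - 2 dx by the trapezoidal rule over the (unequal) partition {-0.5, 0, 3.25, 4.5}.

Subinterval widths: 0.5, 3.25, 1.25.
f(-0.5) = -0.25, f(0) = -2, f(3.25) = 23.1875, f(4.5) = 49.75.
On each subinterval the trapezoid contributes (Δx_i/2)·[f(x_{i-1}) + f(x_i)].
Sum = 79.453125.

79.453125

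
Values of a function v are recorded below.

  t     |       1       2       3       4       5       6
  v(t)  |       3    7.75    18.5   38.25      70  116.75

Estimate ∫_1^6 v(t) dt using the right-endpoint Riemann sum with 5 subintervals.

251.25

Δt = 1.
Sum = 1·[7.75 + 18.5 + 38.25 + 70 + 116.75] = 251.25.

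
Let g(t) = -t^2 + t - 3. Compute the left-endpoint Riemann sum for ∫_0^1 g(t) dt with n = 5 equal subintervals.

Δt = (1 − 0)/5 = 0.2.
Left endpoints: 0, 0.2, 0.4, 0.6, 0.8.
g(0) = -3, g(0.2) = -2.84, g(0.4) = -2.76, g(0.6) = -2.76, g(0.8) = -2.84.
Sum = Δt · [g(0) + g(0.2) + g(0.4) + g(0.6) + g(0.8)].
Sum = -2.84.

-2.84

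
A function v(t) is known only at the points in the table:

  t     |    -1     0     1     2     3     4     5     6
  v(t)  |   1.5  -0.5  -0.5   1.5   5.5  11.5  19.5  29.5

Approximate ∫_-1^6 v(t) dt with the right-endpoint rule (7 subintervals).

Δt = 1.
Sum = 1·[(-0.5) + (-0.5) + 1.5 + 5.5 + 11.5 + 19.5 + 29.5] = 66.5.

66.5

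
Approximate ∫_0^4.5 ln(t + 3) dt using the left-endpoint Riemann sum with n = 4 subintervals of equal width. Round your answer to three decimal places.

Δt = (4.5 − 0)/4 = 1.125.
Left endpoints: 0, 1.125, 2.25, 3.375.
f(0) ≈ 1.099, f(1.125) ≈ 1.417, f(2.25) ≈ 1.658, f(3.375) ≈ 1.852.
Sum = Δt · [f(0) + f(1.125) + f(2.25) + f(3.375)].
Sum ≈ 6.780.

6.780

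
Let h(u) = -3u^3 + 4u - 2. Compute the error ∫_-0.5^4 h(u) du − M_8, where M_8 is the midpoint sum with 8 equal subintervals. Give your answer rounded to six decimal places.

-1.868774

Exact integral: ∫_-0.5^4 h(u) du = -169.453125.
M_8 ≈ -167.58435059.
Error ≈ -169.453125 − (-167.58435059) ≈ -1.868774.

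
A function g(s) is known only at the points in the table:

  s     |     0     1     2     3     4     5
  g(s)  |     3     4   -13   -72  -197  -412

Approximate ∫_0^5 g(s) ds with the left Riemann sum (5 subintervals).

Δs = 1.
Sum = 1·[3 + 4 + (-13) + (-72) + (-197)] = -275.

-275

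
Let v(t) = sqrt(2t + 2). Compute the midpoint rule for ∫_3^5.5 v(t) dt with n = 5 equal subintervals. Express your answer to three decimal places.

8.082

Δt = (5.5 − 3)/5 = 0.5.
Midpoints: 3.25, 3.75, 4.25, 4.75, 5.25.
v(3.25) ≈ 2.915, v(3.75) ≈ 3.082, v(4.25) ≈ 3.240, v(4.75) ≈ 3.391, v(5.25) ≈ 3.536.
Sum = Δt · [v(3.25) + v(3.75) + v(4.25) + v(4.75) + v(5.25)].
Sum ≈ 8.082.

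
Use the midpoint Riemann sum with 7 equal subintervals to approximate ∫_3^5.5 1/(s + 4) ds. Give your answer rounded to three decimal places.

0.305

Δs = (5.5 − 3)/7 = 5/14.
Midpoints: 89/28, 99/28, 109/28, 4.25, 129/28, 139/28, 149/28.
f(89/28) = 28/201, f(99/28) = 28/211, f(109/28) = 28/221, f(4.25) = 4/33, f(129/28) = 28/241, f(139/28) = 28/251, f(149/28) = 28/261.
Sum = Δs · [f(89/28) + f(99/28) + f(109/28) + ...].
Sum ≈ 0.305.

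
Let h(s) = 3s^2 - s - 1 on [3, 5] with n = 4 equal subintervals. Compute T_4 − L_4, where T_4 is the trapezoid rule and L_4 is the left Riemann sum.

T_4 = 88.25.
L_4 = 76.75.
T_4 − L_4 = 11.5.

11.5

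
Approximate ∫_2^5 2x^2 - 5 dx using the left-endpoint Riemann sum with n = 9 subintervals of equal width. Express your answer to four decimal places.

Δx = (5 − 2)/9 = 1/3.
Left endpoints: 2, 7/3, 8/3, 3, 10/3, 11/3, 4, 13/3, 14/3.
f(2) = 3, f(7/3) = 53/9, f(8/3) = 83/9, f(3) = 13, f(10/3) = 155/9, f(11/3) = 197/9, f(4) = 27, f(13/3) = 293/9, f(14/3) = 347/9.
Sum = Δx · [f(2) + f(7/3) + f(8/3) + ...].
Sum ≈ 56.1111.

56.1111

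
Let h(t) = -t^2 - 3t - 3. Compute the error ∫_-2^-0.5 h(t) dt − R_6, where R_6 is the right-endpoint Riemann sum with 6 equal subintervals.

Exact integral: ∫_-2^-0.5 h(t) dt = -1.5.
R_6 = -1.609375.
Error = -1.5 − (-1.609375) = 0.109375.

0.109375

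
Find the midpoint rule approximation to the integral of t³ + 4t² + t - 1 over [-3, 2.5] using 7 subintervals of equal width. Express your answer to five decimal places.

Δt = (2.5 − (-3))/7 = 11/14.
Midpoints: -73/28, -51/28, -29/28, -0.25, 15/28, 37/28, 59/28.
f(-73/28) = 128647/21952, f(-51/28) = 96725/21952, f(-29/28) = 25115/21952, f(-0.25) = -1.015625, f(15/28) = 18383/21952, f(37/28) = 211037/21952, f(59/28) = 619555/21952.
Sum = Δt · [f(-73/28) + f(-51/28) + f(-29/28) + ...].
Sum ≈ 38.55437.

38.55437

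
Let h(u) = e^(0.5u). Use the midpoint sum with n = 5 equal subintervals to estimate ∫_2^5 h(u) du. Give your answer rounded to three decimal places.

Δu = (5 − 2)/5 = 0.6.
Midpoints: 2.3, 2.9, 3.5, 4.1, 4.7.
h(2.3) ≈ 3.158, h(2.9) ≈ 4.263, h(3.5) ≈ 5.755, h(4.1) ≈ 7.768, h(4.7) ≈ 10.486.
Sum = Δu · [h(2.3) + h(2.9) + h(3.5) + h(4.1) + h(4.7)].
Sum ≈ 18.858.

18.858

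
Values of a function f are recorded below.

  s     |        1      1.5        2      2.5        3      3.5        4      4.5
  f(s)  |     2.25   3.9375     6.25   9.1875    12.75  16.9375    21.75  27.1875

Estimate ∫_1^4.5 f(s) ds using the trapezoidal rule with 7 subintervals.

42.765625

Δs = 0.5.
T_7 = (0.5/2)·[2.25 + 2·3.9375 + 2·6.25 + 2·9.1875 + 2·12.75 + 2·16.9375 + 2·21.75 + 27.1875] = 42.765625.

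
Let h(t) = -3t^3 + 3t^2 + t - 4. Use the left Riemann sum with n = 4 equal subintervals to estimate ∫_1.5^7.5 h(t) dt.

Δt = (7.5 − 1.5)/4 = 1.5.
Left endpoints: 1.5, 3, 4.5, 6.
h(1.5) = -5.875, h(3) = -55, h(4.5) = -212.125, h(6) = -538.
Sum = Δt · [h(1.5) + h(3) + h(4.5) + h(6)].
Sum = -1216.5.

-1216.5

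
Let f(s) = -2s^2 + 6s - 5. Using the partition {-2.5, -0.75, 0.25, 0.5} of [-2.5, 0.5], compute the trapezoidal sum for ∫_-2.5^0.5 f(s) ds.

-45.625

Subinterval widths: 1.75, 1, 0.25.
f(-2.5) = -32.5, f(-0.75) = -10.625, f(0.25) = -3.625, f(0.5) = -2.5.
On each subinterval the trapezoid contributes (Δs_i/2)·[f(s_{i-1}) + f(s_i)].
Sum = -45.625.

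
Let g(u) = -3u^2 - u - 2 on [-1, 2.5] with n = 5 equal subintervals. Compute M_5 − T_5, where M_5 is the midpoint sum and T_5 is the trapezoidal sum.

M_5 = -25.82125.
T_5 = -27.1075.
M_5 − T_5 = 1.28625.

1.28625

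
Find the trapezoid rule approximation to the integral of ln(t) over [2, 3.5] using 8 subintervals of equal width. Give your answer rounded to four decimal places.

1.4977

Δt = (3.5 − 2)/8 = 0.1875.
f(2) ≈ 0.6931, f(2.1875) ≈ 0.7828, f(2.375) ≈ 0.8650, f(2.5625) ≈ 0.9410, f(2.75) ≈ 1.0116, f(2.9375) ≈ 1.0776, f(3.125) ≈ 1.1394, f(3.3125) ≈ 1.1977, f(3.5) ≈ 1.2528.
T_8 = (Δt/2)·[f(t_0) + 2f(t_1) + ... + 2f(t_{7}) + f(t_8)].
Sum ≈ 1.4977.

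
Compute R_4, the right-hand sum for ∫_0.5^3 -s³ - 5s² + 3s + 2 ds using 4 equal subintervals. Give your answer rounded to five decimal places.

-68.29590

Δs = (3 − 0.5)/4 = 0.625.
Right endpoints: 1.125, 1.75, 2.375, 3.
f(1.125) = -1217/512, f(1.75) = -13.421875, f(2.375) = -16627/512, f(3) = -61.
Sum = Δs · [f(1.125) + f(1.75) + f(2.375) + f(3)].
Sum ≈ -68.29590.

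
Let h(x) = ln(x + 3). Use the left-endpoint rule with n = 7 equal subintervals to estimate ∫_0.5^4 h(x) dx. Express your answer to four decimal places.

5.5604

Δx = (4 − 0.5)/7 = 0.5.
Left endpoints: 0.5, 1, 1.5, 2, 2.5, 3, 3.5.
h(0.5) ≈ 1.2528, h(1) ≈ 1.3863, h(1.5) ≈ 1.5041, h(2) ≈ 1.6094, h(2.5) ≈ 1.7047, h(3) ≈ 1.7918, h(3.5) ≈ 1.8718.
Sum = Δx · [h(0.5) + h(1) + h(1.5) + ...].
Sum ≈ 5.5604.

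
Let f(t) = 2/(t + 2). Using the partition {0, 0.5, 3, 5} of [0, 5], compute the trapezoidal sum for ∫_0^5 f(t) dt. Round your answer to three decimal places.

2.636

Subinterval widths: 0.5, 2.5, 2.
f(0) = 1, f(0.5) = 0.8, f(3) = 0.4, f(5) = 2/7.
On each subinterval the trapezoid contributes (Δt_i/2)·[f(t_{i-1}) + f(t_i)].
Sum ≈ 2.636.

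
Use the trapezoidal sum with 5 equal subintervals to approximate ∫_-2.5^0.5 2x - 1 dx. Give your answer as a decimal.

Δx = (0.5 − (-2.5))/5 = 0.6.
f(-2.5) = -6, f(-1.9) = -4.8, f(-1.3) = -3.6, f(-0.7) = -2.4, f(-0.1) = -1.2, f(0.5) = 0.
T_5 = (Δx/2)·[f(x_0) + 2f(x_1) + ... + 2f(x_{4}) + f(x_5)].
Sum = -9.

-9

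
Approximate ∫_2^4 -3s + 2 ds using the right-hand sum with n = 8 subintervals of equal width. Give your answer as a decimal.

Δs = (4 − 2)/8 = 0.25.
Right endpoints: 2.25, 2.5, 2.75, 3, 3.25, 3.5, 3.75, 4.
f(2.25) = -4.75, f(2.5) = -5.5, f(2.75) = -6.25, f(3) = -7, f(3.25) = -7.75, f(3.5) = -8.5, f(3.75) = -9.25, f(4) = -10.
Sum = Δs · [f(2.25) + f(2.5) + f(2.75) + ...].
Sum = -14.75.

-14.75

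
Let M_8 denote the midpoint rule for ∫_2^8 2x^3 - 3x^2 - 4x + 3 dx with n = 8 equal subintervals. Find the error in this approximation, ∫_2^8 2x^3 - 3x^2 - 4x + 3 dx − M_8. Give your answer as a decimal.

Exact integral: ∫_2^8 f(x) dx = 1434.
M_8 = 1426.40625.
Error = 1434 − 1426.40625 = 7.59375.

7.59375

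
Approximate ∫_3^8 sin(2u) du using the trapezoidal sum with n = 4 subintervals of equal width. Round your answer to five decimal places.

Δu = (8 − 3)/4 = 1.25.
f(3) ≈ -0.27942, f(4.25) ≈ 0.79849, f(5.5) ≈ -0.99999, f(6.75) ≈ 0.80378, f(8) ≈ -0.28790.
T_4 = (Δu/2)·[f(u_0) + 2f(u_1) + 2f(u_2) + 2f(u_3) + f(u_4)].
Sum ≈ 0.39828.

0.39828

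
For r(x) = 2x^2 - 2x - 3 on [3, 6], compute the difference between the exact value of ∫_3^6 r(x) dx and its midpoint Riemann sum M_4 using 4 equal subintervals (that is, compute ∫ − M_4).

0.28125

Exact integral: ∫_3^6 r(x) dx = 90.
M_4 = 89.71875.
Error = 90 − 89.71875 = 0.28125.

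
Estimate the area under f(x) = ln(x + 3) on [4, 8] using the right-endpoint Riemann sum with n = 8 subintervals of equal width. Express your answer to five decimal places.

8.86739

Δx = (8 − 4)/8 = 0.5.
Right endpoints: 4.5, 5, 5.5, 6, 6.5, 7, 7.5, 8.
f(4.5) ≈ 2.01490, f(5) ≈ 2.07944, f(5.5) ≈ 2.14007, f(6) ≈ 2.19722, f(6.5) ≈ 2.25129, f(7) ≈ 2.30259, f(7.5) ≈ 2.35138, f(8) ≈ 2.39790.
Sum = Δx · [f(4.5) + f(5) + f(5.5) + ...].
Sum ≈ 8.86739.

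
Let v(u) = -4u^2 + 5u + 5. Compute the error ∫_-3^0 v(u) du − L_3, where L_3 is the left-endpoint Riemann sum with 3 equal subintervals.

Exact integral: ∫_-3^0 v(u) du = -43.5.
L_3 = -71.
Error = -43.5 − (-71) = 27.5.

27.5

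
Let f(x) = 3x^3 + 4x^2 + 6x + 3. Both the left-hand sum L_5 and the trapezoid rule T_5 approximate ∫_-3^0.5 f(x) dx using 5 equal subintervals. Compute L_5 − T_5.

-23.58125

L_5 = -65.94.
T_5 = -42.35875.
L_5 − T_5 = -23.58125.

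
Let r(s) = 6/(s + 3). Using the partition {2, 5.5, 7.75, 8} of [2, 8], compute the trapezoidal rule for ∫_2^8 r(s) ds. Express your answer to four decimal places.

4.8953

Subinterval widths: 3.5, 2.25, 0.25.
r(2) = 1.2, r(5.5) = 12/17, r(7.75) = 24/43, r(8) = 6/11.
On each subinterval the trapezoid contributes (Δs_i/2)·[r(s_{i-1}) + r(s_i)].
Sum ≈ 4.8953.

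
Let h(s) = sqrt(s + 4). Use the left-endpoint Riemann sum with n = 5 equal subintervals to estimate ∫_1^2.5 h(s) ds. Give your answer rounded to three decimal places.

Δs = (2.5 − 1)/5 = 0.3.
Left endpoints: 1, 1.3, 1.6, 1.9, 2.2.
h(1) ≈ 2.236, h(1.3) ≈ 2.302, h(1.6) ≈ 2.366, h(1.9) ≈ 2.429, h(2.2) ≈ 2.490.
Sum = Δs · [h(1) + h(1.3) + h(1.6) + h(1.9) + h(2.2)].
Sum ≈ 3.547.

3.547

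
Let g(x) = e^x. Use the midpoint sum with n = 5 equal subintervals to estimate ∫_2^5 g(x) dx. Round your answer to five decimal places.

Δx = (5 − 2)/5 = 0.6.
Midpoints: 2.3, 2.9, 3.5, 4.1, 4.7.
g(2.3) ≈ 9.97418, g(2.9) ≈ 18.17415, g(3.5) ≈ 33.11545, g(4.1) ≈ 60.34029, g(4.7) ≈ 109.94717.
Sum = Δx · [g(2.3) + g(2.9) + g(3.5) + g(4.1) + g(4.7)].
Sum ≈ 138.93074.

138.93074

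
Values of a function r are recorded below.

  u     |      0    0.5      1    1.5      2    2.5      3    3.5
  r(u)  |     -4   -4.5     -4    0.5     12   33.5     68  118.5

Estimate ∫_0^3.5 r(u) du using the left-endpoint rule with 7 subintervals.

50.75

Δu = 0.5.
Sum = 0.5·[(-4) + (-4.5) + (-4) + 0.5 + 12 + 33.5 + 68] = 50.75.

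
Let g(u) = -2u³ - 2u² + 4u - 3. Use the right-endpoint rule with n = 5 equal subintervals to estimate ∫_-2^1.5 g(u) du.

-18.095

Δu = (1.5 − (-2))/5 = 0.7.
Right endpoints: -1.3, -0.6, 0.1, 0.8, 1.5.
g(-1.3) = -7.186, g(-0.6) = -5.688, g(0.1) = -2.622, g(0.8) = -2.104, g(1.5) = -8.25.
Sum = Δu · [g(-1.3) + g(-0.6) + g(0.1) + g(0.8) + g(1.5)].
Sum = -18.095.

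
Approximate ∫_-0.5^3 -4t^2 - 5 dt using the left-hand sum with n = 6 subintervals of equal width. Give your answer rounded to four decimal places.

Δt = (3 − (-0.5))/6 = 7/12.
Left endpoints: -0.5, 1/12, 2/3, 1.25, 11/6, 29/12.
f(-0.5) = -6, f(1/12) = -181/36, f(2/3) = -61/9, f(1.25) = -11.25, f(11/6) = -166/9, f(29/12) = -1021/36.
Sum = Δt · [f(-0.5) + f(1/12) + f(2/3) + ...].
Sum ≈ -44.2523.

-44.2523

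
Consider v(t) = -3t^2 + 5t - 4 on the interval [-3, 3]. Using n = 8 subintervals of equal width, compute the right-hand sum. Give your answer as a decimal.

Δt = (3 − (-3))/8 = 0.75.
Right endpoints: -2.25, -1.5, -0.75, 0, 0.75, 1.5, 2.25, 3.
v(-2.25) = -30.4375, v(-1.5) = -18.25, v(-0.75) = -9.4375, v(0) = -4, v(0.75) = -1.9375, v(1.5) = -3.25, v(2.25) = -7.9375, v(3) = -16.
Sum = Δt · [v(-2.25) + v(-1.5) + v(-0.75) + ...].
Sum = -68.4375.

-68.4375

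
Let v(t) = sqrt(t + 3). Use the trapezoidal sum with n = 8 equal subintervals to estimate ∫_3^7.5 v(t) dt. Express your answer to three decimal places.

Δt = (7.5 − 3)/8 = 0.5625.
v(3) ≈ 2.449, v(3.5625) ≈ 2.562, v(4.125) ≈ 2.669, v(4.6875) ≈ 2.773, v(5.25) ≈ 2.872, v(5.8125) ≈ 2.969, v(6.375) ≈ 3.062, v(6.9375) ≈ 3.152, v(7.5) ≈ 3.240.
T_8 = (Δt/2)·[v(t_0) + 2v(t_1) + ... + 2v(t_{7}) + v(t_8)].
Sum ≈ 12.883.

12.883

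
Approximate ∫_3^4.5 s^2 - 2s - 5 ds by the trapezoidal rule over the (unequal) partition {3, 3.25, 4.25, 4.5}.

Subinterval widths: 0.25, 1, 0.25.
f(3) = -2, f(3.25) = -0.9375, f(4.25) = 4.5625, f(4.5) = 6.25.
On each subinterval the trapezoid contributes (Δs_i/2)·[f(s_{i-1}) + f(s_i)].
Sum = 2.796875.

2.796875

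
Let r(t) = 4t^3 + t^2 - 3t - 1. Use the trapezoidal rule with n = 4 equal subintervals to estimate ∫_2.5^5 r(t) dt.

Δt = (5 − 2.5)/4 = 0.625.
r(2.5) = 60.25, r(3.125) = 121.4609375, r(3.75) = 212.75, r(4.375) = 339.9765625, r(5) = 509.
T_4 = (Δt/2)·[r(t_0) + 2r(t_1) + 2r(t_2) + 2r(t_3) + r(t_4)].
Sum = 599.2578125.

599.2578125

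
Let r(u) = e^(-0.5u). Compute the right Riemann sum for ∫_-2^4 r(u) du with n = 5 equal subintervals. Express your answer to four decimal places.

Δu = (4 − (-2))/5 = 1.2.
Right endpoints: -0.8, 0.4, 1.6, 2.8, 4.
r(-0.8) ≈ 1.4918, r(0.4) ≈ 0.8187, r(1.6) ≈ 0.4493, r(2.8) ≈ 0.2466, r(4) ≈ 0.1353.
Sum = Δu · [r(-0.8) + r(0.4) + r(1.6) + r(2.8) + r(4)].
Sum ≈ 3.7702.

3.7702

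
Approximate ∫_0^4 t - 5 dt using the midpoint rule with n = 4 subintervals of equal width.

-12

Δt = (4 − 0)/4 = 1.
Midpoints: 0.5, 1.5, 2.5, 3.5.
f(0.5) = -4.5, f(1.5) = -3.5, f(2.5) = -2.5, f(3.5) = -1.5.
Sum = Δt · [f(0.5) + f(1.5) + f(2.5) + f(3.5)].
Sum = -12.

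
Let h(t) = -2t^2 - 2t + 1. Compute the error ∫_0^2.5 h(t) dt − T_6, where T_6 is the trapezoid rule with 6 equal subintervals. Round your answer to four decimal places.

0.1447

Exact integral: ∫_0^2.5 h(t) dt ≈ -14.166667.
T_6 ≈ -14.311343.
Error ≈ -14.166667 − (-14.311343) ≈ 0.1447.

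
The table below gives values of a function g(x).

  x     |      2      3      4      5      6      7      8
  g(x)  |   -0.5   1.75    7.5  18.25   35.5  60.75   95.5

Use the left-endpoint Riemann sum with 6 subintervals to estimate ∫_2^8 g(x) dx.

123.25

Δx = 1.
Sum = 1·[(-0.5) + 1.75 + 7.5 + 18.25 + 35.5 + 60.75] = 123.25.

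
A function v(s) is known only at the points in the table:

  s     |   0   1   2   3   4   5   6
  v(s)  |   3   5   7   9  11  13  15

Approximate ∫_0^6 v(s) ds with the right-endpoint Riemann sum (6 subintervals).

60

Δs = 1.
Sum = 1·[5 + 7 + 9 + 11 + 13 + 15] = 60.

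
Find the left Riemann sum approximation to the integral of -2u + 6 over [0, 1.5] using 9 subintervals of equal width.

Δu = (1.5 − 0)/9 = 1/6.
Left endpoints: 0, 1/6, 1/3, 0.5, 2/3, 5/6, 1, 7/6, 4/3.
f(0) = 6, f(1/6) = 17/3, f(1/3) = 16/3, f(0.5) = 5, f(2/3) = 14/3, f(5/6) = 13/3, f(1) = 4, f(7/6) = 11/3, f(4/3) = 10/3.
Sum = Δu · [f(0) + f(1/6) + f(1/3) + ...].
Sum = 7.

7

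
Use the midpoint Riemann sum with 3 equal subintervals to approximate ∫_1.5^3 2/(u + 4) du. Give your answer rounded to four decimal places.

Δu = (3 − 1.5)/3 = 0.5.
Midpoints: 1.75, 2.25, 2.75.
f(1.75) = 8/23, f(2.25) = 0.32, f(2.75) = 8/27.
Sum = Δu · [f(1.75) + f(2.25) + f(2.75)].
Sum ≈ 0.4821.

0.4821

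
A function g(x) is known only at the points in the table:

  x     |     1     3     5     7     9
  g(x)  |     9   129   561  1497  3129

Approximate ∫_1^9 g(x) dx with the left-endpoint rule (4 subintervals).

Δx = 2.
Sum = 2·[9 + 129 + 561 + 1497] = 4392.

4392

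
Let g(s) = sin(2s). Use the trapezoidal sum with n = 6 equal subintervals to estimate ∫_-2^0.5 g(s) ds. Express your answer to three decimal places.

-0.562

Δs = (0.5 − (-2))/6 = 5/12.
g(-2) ≈ 0.757, g(-19/12) ≈ 0.025, g(-7/6) ≈ -0.723, g(-0.75) ≈ -0.997, g(-1/3) ≈ -0.618, g(1/12) ≈ 0.166, g(0.5) ≈ 0.841.
T_6 = (Δs/2)·[g(s_0) + 2g(s_1) + ... + 2g(s_{5}) + g(s_6)].
Sum ≈ -0.562.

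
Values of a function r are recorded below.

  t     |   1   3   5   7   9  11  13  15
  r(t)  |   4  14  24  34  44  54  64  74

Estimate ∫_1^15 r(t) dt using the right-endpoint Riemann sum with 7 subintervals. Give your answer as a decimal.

616

Δt = 2.
Sum = 2·[14 + 24 + 34 + 44 + 54 + 64 + 74] = 616.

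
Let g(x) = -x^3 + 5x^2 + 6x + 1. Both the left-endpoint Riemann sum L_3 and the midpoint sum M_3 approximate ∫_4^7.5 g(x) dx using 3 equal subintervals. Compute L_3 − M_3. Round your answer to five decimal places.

64.52517

L_3 ≈ 63.0810185.
M_3 ≈ -1.4441551.
L_3 − M_3 ≈ 64.52517.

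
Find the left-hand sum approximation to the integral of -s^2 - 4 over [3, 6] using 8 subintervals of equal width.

Δs = (6 − 3)/8 = 0.375.
Left endpoints: 3, 3.375, 3.75, 4.125, 4.5, 4.875, 5.25, 5.625.
f(3) = -13, f(3.375) = -15.390625, f(3.75) = -18.0625, f(4.125) = -21.015625, f(4.5) = -24.25, f(4.875) = -27.765625, f(5.25) = -31.5625, f(5.625) = -35.640625.
Sum = Δs · [f(3) + f(3.375) + f(3.75) + ...].
Sum = -70.0078125.

-70.0078125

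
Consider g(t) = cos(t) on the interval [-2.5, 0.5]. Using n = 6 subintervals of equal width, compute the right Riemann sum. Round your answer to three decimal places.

1.475

Δt = (0.5 − (-2.5))/6 = 0.5.
Right endpoints: -2, -1.5, -1, -0.5, 0, 0.5.
g(-2) ≈ -0.416, g(-1.5) ≈ 0.071, g(-1) ≈ 0.540, g(-0.5) ≈ 0.878, g(0) ≈ 1.000, g(0.5) ≈ 0.878.
Sum = Δt · [g(-2) + g(-1.5) + g(-1) + ...].
Sum ≈ 1.475.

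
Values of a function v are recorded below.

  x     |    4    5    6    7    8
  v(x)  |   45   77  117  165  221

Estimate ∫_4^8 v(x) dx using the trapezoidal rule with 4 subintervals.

Δx = 1.
T_4 = (1/2)·[45 + 2·77 + 2·117 + 2·165 + 221] = 492.

492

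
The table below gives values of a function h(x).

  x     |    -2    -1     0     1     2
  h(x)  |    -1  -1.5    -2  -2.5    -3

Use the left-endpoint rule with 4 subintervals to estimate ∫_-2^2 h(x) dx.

-7

Δx = 1.
Sum = 1·[(-1) + (-1.5) + (-2) + (-2.5)] = -7.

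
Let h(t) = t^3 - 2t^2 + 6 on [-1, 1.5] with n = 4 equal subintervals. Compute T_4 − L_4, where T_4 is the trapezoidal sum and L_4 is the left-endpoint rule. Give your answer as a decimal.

T_4 ≈ 12.89550781.
L_4 ≈ 12.30957031.
T_4 − L_4 = 0.5859375.

0.5859375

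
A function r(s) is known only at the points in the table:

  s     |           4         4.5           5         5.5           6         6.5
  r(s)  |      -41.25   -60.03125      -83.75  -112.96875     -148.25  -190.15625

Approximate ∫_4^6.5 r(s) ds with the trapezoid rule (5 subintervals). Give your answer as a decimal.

-260.3515625

Δs = 0.5.
T_5 = (0.5/2)·[(-41.25) + 2·(-60.03125) + 2·(-83.75) + 2·(-112.96875) + 2·(-148.25) + (-190.15625)] = -260.3515625.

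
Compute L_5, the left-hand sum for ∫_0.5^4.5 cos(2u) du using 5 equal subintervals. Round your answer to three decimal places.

Δu = (4.5 − 0.5)/5 = 0.8.
Left endpoints: 0.5, 1.3, 2.1, 2.9, 3.7.
f(0.5) ≈ 0.540, f(1.3) ≈ -0.857, f(2.1) ≈ -0.490, f(2.9) ≈ 0.886, f(3.7) ≈ 0.439.
Sum = Δu · [f(0.5) + f(1.3) + f(2.1) + f(2.9) + f(3.7)].
Sum ≈ 0.414.

0.414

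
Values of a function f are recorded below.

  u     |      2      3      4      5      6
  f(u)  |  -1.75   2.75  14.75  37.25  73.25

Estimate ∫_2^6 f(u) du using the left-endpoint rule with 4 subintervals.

53

Δu = 1.
Sum = 1·[(-1.75) + 2.75 + 14.75 + 37.25] = 53.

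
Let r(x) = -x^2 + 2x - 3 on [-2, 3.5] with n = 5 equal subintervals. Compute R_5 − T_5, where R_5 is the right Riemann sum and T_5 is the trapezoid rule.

1.5125

R_5 = -24.805.
T_5 = -26.3175.
R_5 − T_5 = 1.5125.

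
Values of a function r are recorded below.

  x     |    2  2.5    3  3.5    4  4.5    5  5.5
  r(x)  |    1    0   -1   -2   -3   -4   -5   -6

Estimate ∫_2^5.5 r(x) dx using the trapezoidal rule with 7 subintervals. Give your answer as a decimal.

Δx = 0.5.
T_7 = (0.5/2)·[1 + 2·0 + 2·(-1) + 2·(-2) + 2·(-3) + 2·(-4) + 2·(-5) + (-6)] = -8.75.

-8.75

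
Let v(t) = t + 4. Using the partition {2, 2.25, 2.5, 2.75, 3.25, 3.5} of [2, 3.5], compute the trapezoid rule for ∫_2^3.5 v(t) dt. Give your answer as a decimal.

Subinterval widths: 0.25, 0.25, 0.25, 0.5, 0.25.
v(2) = 6, v(2.25) = 6.25, v(2.5) = 6.5, v(2.75) = 6.75, v(3.25) = 7.25, v(3.5) = 7.5.
On each subinterval the trapezoid contributes (Δt_i/2)·[v(t_{i-1}) + v(t_i)].
Sum = 10.125.

10.125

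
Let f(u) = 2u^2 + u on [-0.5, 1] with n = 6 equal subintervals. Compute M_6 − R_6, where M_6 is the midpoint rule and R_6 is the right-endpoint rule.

M_6 = 1.109375.
R_6 = 1.53125.
M_6 − R_6 = -0.421875.

-0.421875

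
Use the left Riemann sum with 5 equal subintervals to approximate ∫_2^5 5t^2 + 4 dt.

176.4

Δt = (5 − 2)/5 = 0.6.
Left endpoints: 2, 2.6, 3.2, 3.8, 4.4.
f(2) = 24, f(2.6) = 37.8, f(3.2) = 55.2, f(3.8) = 76.2, f(4.4) = 100.8.
Sum = Δt · [f(2) + f(2.6) + f(3.2) + f(3.8) + f(4.4)].
Sum = 176.4.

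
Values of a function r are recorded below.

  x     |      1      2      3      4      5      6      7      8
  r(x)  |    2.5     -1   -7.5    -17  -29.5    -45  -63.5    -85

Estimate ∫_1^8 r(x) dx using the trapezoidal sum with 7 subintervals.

-204.75

Δx = 1.
T_7 = (1/2)·[2.5 + 2·(-1) + 2·(-7.5) + 2·(-17) + 2·(-29.5) + 2·(-45) + 2·(-63.5) + (-85)] = -204.75.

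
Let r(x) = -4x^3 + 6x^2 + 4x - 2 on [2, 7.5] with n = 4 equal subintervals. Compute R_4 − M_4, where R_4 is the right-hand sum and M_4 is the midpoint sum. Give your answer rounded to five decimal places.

-1040.08008

R_4 = -3222.69921875.
M_4 ≈ -2182.6191406.
R_4 − M_4 ≈ -1040.08008.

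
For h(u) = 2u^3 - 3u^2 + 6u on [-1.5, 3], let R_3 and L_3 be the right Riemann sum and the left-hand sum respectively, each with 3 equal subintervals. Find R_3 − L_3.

R_3 = 81.
L_3 = -20.25.
R_3 − L_3 = 101.25.

101.25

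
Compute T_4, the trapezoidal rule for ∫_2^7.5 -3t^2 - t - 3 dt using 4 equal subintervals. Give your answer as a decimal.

-461.69921875

Δt = (7.5 − 2)/4 = 1.375.
f(2) = -17, f(3.375) = -40.546875, f(4.75) = -75.4375, f(6.125) = -121.671875, f(7.5) = -179.25.
T_4 = (Δt/2)·[f(t_0) + 2f(t_1) + 2f(t_2) + 2f(t_3) + f(t_4)].
Sum = -461.69921875.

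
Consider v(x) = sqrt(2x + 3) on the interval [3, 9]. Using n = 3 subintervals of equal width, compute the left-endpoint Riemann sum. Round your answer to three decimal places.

Δx = (9 − 3)/3 = 2.
Left endpoints: 3, 5, 7.
v(3) ≈ 3.000, v(5) ≈ 3.606, v(7) ≈ 4.123.
Sum = Δx · [v(3) + v(5) + v(7)].
Sum ≈ 21.457.

21.457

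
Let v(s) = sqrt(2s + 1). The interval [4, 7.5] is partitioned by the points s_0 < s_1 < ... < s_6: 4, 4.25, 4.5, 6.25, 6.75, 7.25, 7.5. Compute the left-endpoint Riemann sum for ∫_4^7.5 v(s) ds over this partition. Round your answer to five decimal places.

Subinterval widths: 0.25, 0.25, 1.75, 0.5, 0.5, 0.25.
Left endpoints: 4, 4.25, 4.5, 6.25, 6.75, 7.25.
v(4) ≈ 3.00000, v(4.25) ≈ 3.08221, v(4.5) ≈ 3.16228, v(6.25) ≈ 3.67423, v(6.75) ≈ 3.80789, v(7.25) ≈ 3.93700.
Sum = Σ Δs_i · v(s_i).
Sum ≈ 11.77985.

11.77985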